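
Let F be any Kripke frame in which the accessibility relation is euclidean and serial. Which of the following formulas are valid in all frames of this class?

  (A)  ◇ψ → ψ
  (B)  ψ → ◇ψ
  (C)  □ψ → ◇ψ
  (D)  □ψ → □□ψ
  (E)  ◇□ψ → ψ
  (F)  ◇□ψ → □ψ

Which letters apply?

C, F

(A) ◇ψ → ψ is valid only on frames where every R-edge is a self-loop. Such an R need not be a subset of the identity — not valid.
(B) the dual of axiom T: valid iff R is reflexive. Such an R need not be reflexive — not valid.
(C) □ψ → ◇ψ (axiom D) characterises the serial frames. Every such R is serial — valid.
(D) axiom 4: valid iff R is transitive. Such an R need not be transitive — not valid.
(E) ◇□ψ → ψ is the dual of axiom B; it is valid on a frame exactly when R is symmetric. Such an R need not be symmetric, so not valid.
(F) the dual of axiom 5: valid iff R is euclidean. Every such R is euclidean — valid.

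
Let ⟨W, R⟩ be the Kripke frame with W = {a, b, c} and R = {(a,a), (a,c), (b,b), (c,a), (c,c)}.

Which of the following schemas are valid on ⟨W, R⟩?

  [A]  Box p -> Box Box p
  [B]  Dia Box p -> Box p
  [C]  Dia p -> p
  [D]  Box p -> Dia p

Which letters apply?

R is transitive: R is closed under composition.
R is euclidean: any two R-successors of the same world are R-related.
R is serial: every world has an R-successor.
R is not a subset of the identity: a R c with a ≠ c.
(A) Box p -> Box Box p (axiom 4) characterises the transitive frames. R is transitive — valid.
(B) Dia Box p -> Box p is the dual of axiom 5; it is valid on a frame exactly when R is euclidean. R is euclidean, so valid.
(C) Dia p -> p is valid only on frames where every R-edge is a self-loop. Here R ⊄ identity — not valid.
(D) axiom D: valid iff R is serial. R is serial — valid.

A, B, D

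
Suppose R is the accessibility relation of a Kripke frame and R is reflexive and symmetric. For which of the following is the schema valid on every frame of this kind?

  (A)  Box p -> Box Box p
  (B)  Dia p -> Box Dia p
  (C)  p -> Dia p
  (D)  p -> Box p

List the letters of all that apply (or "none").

Reflexive relations are serial.
(A) Box p -> Box Box p (axiom 4) characterises the transitive frames. Such an R need not be transitive — not valid.
(B) Dia p -> Box Dia p is axiom 5; it is valid on a frame exactly when R is euclidean. Such an R need not be euclidean, so not valid.
(C) p -> Dia p (the dual of axiom T) characterises the reflexive frames. Every such R is reflexive — valid.
(D) p -> Box p is valid only on frames where every R-edge is a self-loop. Such an R need not be a subset of the identity — not valid.

C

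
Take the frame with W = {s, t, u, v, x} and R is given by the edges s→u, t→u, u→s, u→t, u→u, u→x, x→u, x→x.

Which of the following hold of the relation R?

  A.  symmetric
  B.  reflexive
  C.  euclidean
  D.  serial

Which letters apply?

(A) symmetric: every R-edge is matched by its reverse.
(B) not reflexive: not s R s.
(C) not euclidean: u R s and u R t but not s R t.
(D) not serial: v has no R-successor.

A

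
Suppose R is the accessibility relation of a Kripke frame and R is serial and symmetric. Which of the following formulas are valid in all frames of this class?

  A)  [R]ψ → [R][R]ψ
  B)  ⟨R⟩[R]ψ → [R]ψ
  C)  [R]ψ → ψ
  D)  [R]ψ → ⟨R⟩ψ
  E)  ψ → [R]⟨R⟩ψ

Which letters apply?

D, E

(A) axiom 4: valid iff R is transitive. Such an R need not be transitive — not valid.
(B) ⟨R⟩[R]ψ → [R]ψ is the dual of axiom 5, which corresponds to the euclidean property. Such an R need not be euclidean — not valid.
(C) [R]ψ → ψ is axiom T, which corresponds to reflexivity. Such an R need not be reflexive — not valid.
(D) [R]ψ → ⟨R⟩ψ is axiom D, which corresponds to seriality. Every such R is serial — valid.
(E) ψ → [R]⟨R⟩ψ (axiom B) characterises the symmetric frames. Every such R is symmetric — valid.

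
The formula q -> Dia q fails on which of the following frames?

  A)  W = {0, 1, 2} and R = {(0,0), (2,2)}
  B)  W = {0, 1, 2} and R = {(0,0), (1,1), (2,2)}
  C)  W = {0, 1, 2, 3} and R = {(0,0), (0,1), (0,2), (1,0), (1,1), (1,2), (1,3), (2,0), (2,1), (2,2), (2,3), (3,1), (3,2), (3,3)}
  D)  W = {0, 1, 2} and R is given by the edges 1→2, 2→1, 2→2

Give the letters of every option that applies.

The schema q -> Dia q is the dual of axiom T; it is valid on a frame iff R is reflexive.
(A) R is not reflexive (not 1 R 1), so the schema fails here.
(B) R is reflexive (each world relates to itself), so the schema is valid here.
(C) R is reflexive (each world relates to itself), so the schema is valid here.
(D) R is not reflexive (not 0 R 0), so the schema fails here.

A, D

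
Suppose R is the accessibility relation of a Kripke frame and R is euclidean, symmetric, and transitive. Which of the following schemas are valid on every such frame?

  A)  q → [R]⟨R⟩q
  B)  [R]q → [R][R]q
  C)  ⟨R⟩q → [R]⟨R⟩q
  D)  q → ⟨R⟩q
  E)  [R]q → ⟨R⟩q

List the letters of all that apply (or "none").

A, B, C

(A) q → [R]⟨R⟩q (axiom B) characterises the symmetric frames. Every such R is symmetric — valid.
(B) [R]q → [R][R]q is axiom 4, which corresponds to transitivity. Every such R is transitive — valid.
(C) axiom 5: valid iff R is euclidean. Every such R is euclidean — valid.
(D) q → ⟨R⟩q (the dual of axiom T) characterises the reflexive frames. Such an R need not be reflexive — not valid.
(E) [R]q → ⟨R⟩q is axiom D, which corresponds to seriality. Such an R need not be serial — not valid.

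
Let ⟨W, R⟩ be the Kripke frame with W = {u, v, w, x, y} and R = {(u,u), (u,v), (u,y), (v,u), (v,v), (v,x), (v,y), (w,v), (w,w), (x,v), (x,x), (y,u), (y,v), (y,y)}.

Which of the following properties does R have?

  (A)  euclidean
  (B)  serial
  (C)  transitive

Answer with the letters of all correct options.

B

(A) not euclidean: v R u and v R x but not u R x.
(B) serial: every world has an R-successor.
(C) not transitive: u R v and v R x but not u R x.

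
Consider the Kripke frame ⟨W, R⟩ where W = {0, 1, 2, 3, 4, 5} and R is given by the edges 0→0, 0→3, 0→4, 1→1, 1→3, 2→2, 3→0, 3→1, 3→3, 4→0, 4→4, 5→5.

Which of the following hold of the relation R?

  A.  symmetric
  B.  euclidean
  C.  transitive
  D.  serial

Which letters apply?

A, D

(A) symmetric: every R-edge is matched by its reverse.
(B) not euclidean: 0 R 3 and 0 R 4 but not 3 R 4.
(C) not transitive: 0 R 3 and 3 R 1 but not 0 R 1.
(D) serial: every world has an R-successor.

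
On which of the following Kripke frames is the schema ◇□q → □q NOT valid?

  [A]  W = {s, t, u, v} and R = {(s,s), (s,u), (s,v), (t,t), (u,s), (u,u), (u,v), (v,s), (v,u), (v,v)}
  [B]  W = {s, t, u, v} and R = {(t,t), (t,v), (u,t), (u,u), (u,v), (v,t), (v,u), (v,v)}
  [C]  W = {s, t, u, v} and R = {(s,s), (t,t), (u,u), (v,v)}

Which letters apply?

The schema ◇□q → □q is the dual of axiom 5; it is valid on a frame iff R is euclidean.
(A) R is euclidean (any two R-successors of the same world are R-related), so the schema is valid here.
(B) R is not euclidean (u R t and u R u but not t R u), so the schema fails here.
(C) R is euclidean (any two R-successors of the same world are R-related), so the schema is valid here.

B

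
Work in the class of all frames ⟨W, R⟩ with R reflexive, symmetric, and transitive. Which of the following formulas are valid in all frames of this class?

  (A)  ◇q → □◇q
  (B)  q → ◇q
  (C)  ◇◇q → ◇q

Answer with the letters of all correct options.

A relation that is reflexive, symmetric, and transitive is also euclidean and serial.
(A) axiom 5: valid iff R is euclidean. Every such R is euclidean — valid.
(B) q → ◇q (the dual of axiom T) characterises the reflexive frames. Every such R is reflexive — valid.
(C) ◇◇q → ◇q is the dual of axiom 4, which corresponds to transitivity. Every such R is transitive — valid.

A, B, C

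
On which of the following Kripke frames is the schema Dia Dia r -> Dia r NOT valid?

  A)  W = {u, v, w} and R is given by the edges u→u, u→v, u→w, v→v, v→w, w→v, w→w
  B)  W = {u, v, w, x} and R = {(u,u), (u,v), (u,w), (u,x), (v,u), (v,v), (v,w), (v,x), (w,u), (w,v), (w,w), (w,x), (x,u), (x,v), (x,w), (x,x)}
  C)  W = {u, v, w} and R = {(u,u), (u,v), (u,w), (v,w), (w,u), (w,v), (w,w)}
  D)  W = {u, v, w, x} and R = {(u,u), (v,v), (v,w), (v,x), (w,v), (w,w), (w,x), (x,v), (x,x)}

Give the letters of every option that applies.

C, D

The schema Dia Dia r -> Dia r is the dual of axiom 4; it is valid on a frame iff R is transitive.
(A) R is transitive (R is closed under composition), so the schema is valid here.
(B) R is transitive (R is closed under composition), so the schema is valid here.
(C) R is not transitive (v R w and w R u but not v R u), so the schema fails here.
(D) R is not transitive (x R v and v R w but not x R w), so the schema fails here.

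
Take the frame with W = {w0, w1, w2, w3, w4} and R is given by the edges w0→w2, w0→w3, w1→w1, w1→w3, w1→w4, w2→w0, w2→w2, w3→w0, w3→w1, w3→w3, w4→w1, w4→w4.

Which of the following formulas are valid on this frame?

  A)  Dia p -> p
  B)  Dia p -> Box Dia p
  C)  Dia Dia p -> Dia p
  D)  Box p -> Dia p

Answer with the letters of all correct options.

D

R is not transitive: w0 R w2 and w2 R w0 but not w0 R w0.
R is not euclidean: w0 R w2 and w0 R w3 but not w2 R w3.
R is serial: every world has an R-successor.
R is not a subset of the identity: w0 R w2 with w0 ≠ w2.
(A) Dia p -> p (the converse of T) corresponds to R being a subset of the identity. Here R ⊄ identity, so not valid.
(B) axiom 5: valid iff R is euclidean. R is not euclidean — not valid.
(C) Dia Dia p -> Dia p is the dual of axiom 4, which corresponds to transitivity. R is not transitive — not valid.
(D) Box p -> Dia p is axiom D, which corresponds to seriality. R is serial — valid.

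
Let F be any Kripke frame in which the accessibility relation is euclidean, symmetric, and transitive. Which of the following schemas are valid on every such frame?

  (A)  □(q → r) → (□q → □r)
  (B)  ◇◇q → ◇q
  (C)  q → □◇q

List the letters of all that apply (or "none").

(A) this is just K, valid on every normal frame.
(B) ◇◇q → ◇q (the dual of axiom 4) characterises the transitive frames. Every such R is transitive — valid.
(C) q → □◇q is axiom B; it is valid on a frame exactly when R is symmetric. Every such R is symmetric, so valid.

A, B, C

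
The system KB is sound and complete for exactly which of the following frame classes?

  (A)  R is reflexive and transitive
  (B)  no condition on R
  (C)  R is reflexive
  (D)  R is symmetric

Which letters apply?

D

(A) this class determines S4, not KB.
(B) this class determines K, not KB.
(C) this class determines T (= KT), not KB.
(D) KB is sound and complete for exactly this class.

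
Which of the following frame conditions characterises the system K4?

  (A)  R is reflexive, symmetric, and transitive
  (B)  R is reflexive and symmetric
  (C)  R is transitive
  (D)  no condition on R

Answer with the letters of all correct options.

C

(A) this class determines S5, not K4.
(B) this class determines B (= KTB), not K4.
(C) K4 is sound and complete for exactly this class.
(D) this class determines K, not K4.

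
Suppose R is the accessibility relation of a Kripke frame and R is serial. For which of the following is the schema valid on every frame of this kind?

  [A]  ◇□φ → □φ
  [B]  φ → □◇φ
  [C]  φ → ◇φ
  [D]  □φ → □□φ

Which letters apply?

(A) ◇□φ → □φ is the dual of axiom 5; it is valid on a frame exactly when R is euclidean. Such an R need not be euclidean, so not valid.
(B) φ → □◇φ is axiom B; it is valid on a frame exactly when R is symmetric. Such an R need not be symmetric, so not valid.
(C) φ → ◇φ is the dual of axiom T, which corresponds to reflexivity. Such an R need not be reflexive — not valid.
(D) □φ → □□φ is axiom 4; it is valid on a frame exactly when R is transitive. Such an R need not be transitive, so not valid.

none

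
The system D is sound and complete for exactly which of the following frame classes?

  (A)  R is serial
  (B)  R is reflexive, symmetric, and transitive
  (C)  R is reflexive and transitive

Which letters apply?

A

(A) D is sound and complete for exactly this class.
(B) this class determines S5, not D.
(C) this class determines S4, not D.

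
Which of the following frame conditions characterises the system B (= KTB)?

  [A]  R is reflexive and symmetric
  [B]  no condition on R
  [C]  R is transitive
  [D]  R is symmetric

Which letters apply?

(A) B (= KTB) is sound and complete for exactly this class.
(B) this class determines K, not B (= KTB).
(C) this class determines K4, not B (= KTB).
(D) this class determines KB, not B (= KTB).

A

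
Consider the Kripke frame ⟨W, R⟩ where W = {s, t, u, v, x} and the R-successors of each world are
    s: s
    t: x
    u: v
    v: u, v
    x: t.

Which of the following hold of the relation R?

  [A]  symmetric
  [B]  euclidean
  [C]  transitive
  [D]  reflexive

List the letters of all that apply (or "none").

A

(A) symmetric: every R-edge is matched by its reverse.
(B) not euclidean: t R x and t R x but not x R x.
(C) not transitive: t R x and x R t but not t R t.
(D) not reflexive: not t R t.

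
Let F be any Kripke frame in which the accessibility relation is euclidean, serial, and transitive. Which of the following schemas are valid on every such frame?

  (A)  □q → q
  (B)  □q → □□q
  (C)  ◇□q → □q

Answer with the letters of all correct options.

(A) axiom T: valid iff R is reflexive. Such an R need not be reflexive — not valid.
(B) □q → □□q (axiom 4) characterises the transitive frames. Every such R is transitive — valid.
(C) ◇□q → □q (the dual of axiom 5) characterises the euclidean frames. Every such R is euclidean — valid.

B, C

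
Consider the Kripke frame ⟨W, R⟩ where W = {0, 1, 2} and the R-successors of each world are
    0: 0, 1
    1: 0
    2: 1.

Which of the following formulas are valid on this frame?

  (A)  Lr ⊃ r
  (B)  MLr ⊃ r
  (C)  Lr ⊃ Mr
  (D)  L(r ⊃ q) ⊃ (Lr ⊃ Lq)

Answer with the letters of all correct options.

C, D

R is not reflexive: not 1 R 1.
R is not symmetric: 2 R 1 but not 1 R 2.
R is serial: every world has an R-successor.
(A) axiom T: valid iff R is reflexive. R is not reflexive — not valid.
(B) MLr ⊃ r is the dual of axiom B, which corresponds to symmetry. R is not symmetric — not valid.
(C) Lr ⊃ Mr is axiom D; it is valid on a frame exactly when R is serial. R is serial, so valid.
(D) L(r ⊃ q) ⊃ (Lr ⊃ Lq) is axiom K, valid on every Kripke frame — valid.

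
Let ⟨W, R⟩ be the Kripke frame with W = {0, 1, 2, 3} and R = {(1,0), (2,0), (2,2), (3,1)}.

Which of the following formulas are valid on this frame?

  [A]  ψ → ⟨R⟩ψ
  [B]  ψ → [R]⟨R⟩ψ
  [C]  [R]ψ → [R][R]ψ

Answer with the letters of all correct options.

none

R is not reflexive: not 0 R 0.
R is not symmetric: 1 R 0 but not 0 R 1.
R is not transitive: 3 R 1 and 1 R 0 but not 3 R 0.
(A) ψ → ⟨R⟩ψ is the dual of axiom T, which corresponds to reflexivity. R is not reflexive — not valid.
(B) ψ → [R]⟨R⟩ψ is axiom B, which corresponds to symmetry. R is not symmetric — not valid.
(C) [R]ψ → [R][R]ψ is axiom 4, which corresponds to transitivity. R is not transitive — not valid.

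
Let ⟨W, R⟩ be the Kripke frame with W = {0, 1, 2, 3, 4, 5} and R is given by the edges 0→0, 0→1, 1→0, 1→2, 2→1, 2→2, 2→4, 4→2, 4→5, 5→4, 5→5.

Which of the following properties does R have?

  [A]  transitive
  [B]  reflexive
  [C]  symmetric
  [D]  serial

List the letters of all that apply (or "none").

C

(A) not transitive: 0 R 1 and 1 R 2 but not 0 R 2.
(B) not reflexive: not 1 R 1.
(C) symmetric: every R-edge is matched by its reverse.
(D) not serial: 3 has no R-successor.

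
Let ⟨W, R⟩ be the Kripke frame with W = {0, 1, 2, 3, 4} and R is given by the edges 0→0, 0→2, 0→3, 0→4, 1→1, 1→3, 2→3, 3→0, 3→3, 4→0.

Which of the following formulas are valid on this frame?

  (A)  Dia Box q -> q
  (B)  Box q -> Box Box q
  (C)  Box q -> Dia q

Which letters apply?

C

R is not symmetric: 0 R 2 but not 2 R 0.
R is not transitive: 1 R 3 and 3 R 0 but not 1 R 0.
R is serial: every world has an R-successor.
(A) the dual of axiom B: valid iff R is symmetric. R is not symmetric — not valid.
(B) Box q -> Box Box q is axiom 4; it is valid on a frame exactly when R is transitive. R is not transitive, so not valid.
(C) Box q -> Dia q is axiom D; it is valid on a frame exactly when R is serial. R is serial, so valid.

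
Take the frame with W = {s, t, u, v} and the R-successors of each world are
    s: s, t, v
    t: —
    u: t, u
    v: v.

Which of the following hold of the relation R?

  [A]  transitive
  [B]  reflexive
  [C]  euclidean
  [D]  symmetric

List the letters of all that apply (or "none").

(A) transitive: R is closed under composition.
(B) not reflexive: not t R t.
(C) not euclidean: s R t and s R s but not t R s.
(D) not symmetric: s R t but not t R s.

A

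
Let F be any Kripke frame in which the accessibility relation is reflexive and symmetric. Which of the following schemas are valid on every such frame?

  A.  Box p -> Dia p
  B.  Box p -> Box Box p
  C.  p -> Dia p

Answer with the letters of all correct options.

Reflexive relations are serial.
(A) axiom D: valid iff R is serial. Every such R is serial — valid.
(B) Box p -> Box Box p is axiom 4; it is valid on a frame exactly when R is transitive. Such an R need not be transitive, so not valid.
(C) the dual of axiom T: valid iff R is reflexive. Every such R is reflexive — valid.

A, C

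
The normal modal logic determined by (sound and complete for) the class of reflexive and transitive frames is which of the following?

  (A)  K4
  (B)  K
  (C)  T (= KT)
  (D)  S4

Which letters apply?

D

(A) K4 is determined by the class of transitive frames.
(B) K is determined by the class of arbitrary frames.
(C) T (= KT) is determined by the class of reflexive frames.
(D) S4 is determined by exactly this class.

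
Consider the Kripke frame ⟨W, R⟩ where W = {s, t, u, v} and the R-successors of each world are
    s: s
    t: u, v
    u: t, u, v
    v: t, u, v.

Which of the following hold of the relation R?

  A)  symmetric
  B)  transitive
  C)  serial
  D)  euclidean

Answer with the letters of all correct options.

(A) symmetric: every R-edge is matched by its reverse.
(B) not transitive: t R u and u R t but not t R t.
(C) serial: every world has an R-successor.
(D) not euclidean: u R t and u R t but not t R t.

A, C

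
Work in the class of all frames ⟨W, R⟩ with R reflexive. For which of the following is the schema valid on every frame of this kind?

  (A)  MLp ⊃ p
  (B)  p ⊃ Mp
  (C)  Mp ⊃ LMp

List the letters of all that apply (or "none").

A reflexive relation is serial.
(A) MLp ⊃ p (the dual of axiom B) characterises the symmetric frames. Such an R need not be symmetric — not valid.
(B) p ⊃ Mp (the dual of axiom T) characterises the reflexive frames. Every such R is reflexive — valid.
(C) Mp ⊃ LMp is axiom 5; it is valid on a frame exactly when R is euclidean. Such an R need not be euclidean, so not valid.

B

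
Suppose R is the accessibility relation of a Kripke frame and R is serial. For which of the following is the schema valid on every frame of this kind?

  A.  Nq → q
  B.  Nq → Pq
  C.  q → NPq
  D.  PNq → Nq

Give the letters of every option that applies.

B

(A) Nq → q is axiom T, which corresponds to reflexivity. Such an R need not be reflexive — not valid.
(B) Nq → Pq (axiom D) characterises the serial frames. Every such R is serial — valid.
(C) q → NPq (axiom B) characterises the symmetric frames. Such an R need not be symmetric — not valid.
(D) PNq → Nq is the dual of axiom 5, which corresponds to the euclidean property. Such an R need not be euclidean — not valid.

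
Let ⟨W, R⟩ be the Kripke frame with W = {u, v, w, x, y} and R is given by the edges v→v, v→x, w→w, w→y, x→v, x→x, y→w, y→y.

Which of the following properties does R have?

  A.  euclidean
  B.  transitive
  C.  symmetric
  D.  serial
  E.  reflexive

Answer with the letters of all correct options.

A, B, C

(A) euclidean: any two R-successors of the same world are R-related.
(B) transitive: R is closed under composition.
(C) symmetric: every R-edge is matched by its reverse.
(D) not serial: u has no R-successor.
(E) not reflexive: not u R u.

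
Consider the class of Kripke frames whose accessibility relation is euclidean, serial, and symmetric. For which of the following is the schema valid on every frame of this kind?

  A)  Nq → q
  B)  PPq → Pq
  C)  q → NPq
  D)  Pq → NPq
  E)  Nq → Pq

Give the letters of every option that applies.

A, B, C, D, E

Serial, symmetric and euclidean together give transitive (from symmetry + euclidean) and then reflexive; the relation is an equivalence.
(A) Nq → q (axiom T) characterises the reflexive frames. Every such R is reflexive — valid.
(B) PPq → Pq (the dual of axiom 4) characterises the transitive frames. Every such R is transitive — valid.
(C) q → NPq is axiom B, which corresponds to symmetry. Every such R is symmetric — valid.
(D) Pq → NPq is axiom 5; it is valid on a frame exactly when R is euclidean. Every such R is euclidean, so valid.
(E) Nq → Pq (axiom D) characterises the serial frames. Every such R is serial — valid.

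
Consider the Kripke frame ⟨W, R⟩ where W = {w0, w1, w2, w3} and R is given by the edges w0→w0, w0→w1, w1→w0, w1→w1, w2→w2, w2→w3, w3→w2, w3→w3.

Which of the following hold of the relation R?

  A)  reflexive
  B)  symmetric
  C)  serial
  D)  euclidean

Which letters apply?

A, B, C, D

(A) reflexive: each world relates to itself.
(B) symmetric: every R-edge is matched by its reverse.
(C) serial: every world has an R-successor.
(D) euclidean: any two R-successors of the same world are R-related.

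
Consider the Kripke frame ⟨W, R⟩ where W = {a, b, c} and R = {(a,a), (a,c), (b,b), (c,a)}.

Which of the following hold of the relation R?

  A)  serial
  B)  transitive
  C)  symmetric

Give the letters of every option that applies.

(A) serial: every world has an R-successor.
(B) not transitive: c R a and a R c but not c R c.
(C) symmetric: every R-edge is matched by its reverse.

A, C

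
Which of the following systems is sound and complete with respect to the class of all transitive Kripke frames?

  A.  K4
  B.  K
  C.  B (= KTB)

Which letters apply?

(A) K4 is determined by exactly this class.
(B) K is determined by the class of arbitrary frames.
(C) B (= KTB) is determined by the class of reflexive and symmetric frames.

A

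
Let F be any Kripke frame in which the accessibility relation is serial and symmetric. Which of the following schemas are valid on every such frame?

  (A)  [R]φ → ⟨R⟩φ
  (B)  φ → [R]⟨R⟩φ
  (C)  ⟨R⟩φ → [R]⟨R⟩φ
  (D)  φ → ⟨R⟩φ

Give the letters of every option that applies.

(A) [R]φ → ⟨R⟩φ is axiom D, which corresponds to seriality. Every such R is serial — valid.
(B) axiom B: valid iff R is symmetric. Every such R is symmetric — valid.
(C) ⟨R⟩φ → [R]⟨R⟩φ is axiom 5; it is valid on a frame exactly when R is euclidean. Such an R need not be euclidean, so not valid.
(D) φ → ⟨R⟩φ (the dual of axiom T) characterises the reflexive frames. Such an R need not be reflexive — not valid.

A, B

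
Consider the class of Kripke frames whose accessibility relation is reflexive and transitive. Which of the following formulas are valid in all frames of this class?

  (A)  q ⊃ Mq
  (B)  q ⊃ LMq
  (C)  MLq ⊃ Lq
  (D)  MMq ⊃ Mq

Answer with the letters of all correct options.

Reflexive relations are serial.
(A) q ⊃ Mq is the dual of axiom T; it is valid on a frame exactly when R is reflexive. Every such R is reflexive, so valid.
(B) q ⊃ LMq (axiom B) characterises the symmetric frames. Such an R need not be symmetric — not valid.
(C) MLq ⊃ Lq is the dual of axiom 5, which corresponds to the euclidean property. Such an R need not be euclidean — not valid.
(D) MMq ⊃ Mq is the dual of axiom 4, which corresponds to transitivity. Every such R is transitive — valid.

A, D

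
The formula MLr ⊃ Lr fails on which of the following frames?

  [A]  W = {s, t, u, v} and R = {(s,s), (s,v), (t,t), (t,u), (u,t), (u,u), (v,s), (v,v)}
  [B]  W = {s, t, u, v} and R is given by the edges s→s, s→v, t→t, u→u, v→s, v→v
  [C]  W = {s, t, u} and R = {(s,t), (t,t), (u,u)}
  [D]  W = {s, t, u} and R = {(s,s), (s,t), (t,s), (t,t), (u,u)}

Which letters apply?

none

The schema MLr ⊃ Lr is the dual of axiom 5; it is valid on a frame iff R is euclidean.
(A) R is euclidean (any two R-successors of the same world are R-related), so the schema is valid here.
(B) R is euclidean (any two R-successors of the same world are R-related), so the schema is valid here.
(C) R is euclidean (any two R-successors of the same world are R-related), so the schema is valid here.
(D) R is euclidean (any two R-successors of the same world are R-related), so the schema is valid here.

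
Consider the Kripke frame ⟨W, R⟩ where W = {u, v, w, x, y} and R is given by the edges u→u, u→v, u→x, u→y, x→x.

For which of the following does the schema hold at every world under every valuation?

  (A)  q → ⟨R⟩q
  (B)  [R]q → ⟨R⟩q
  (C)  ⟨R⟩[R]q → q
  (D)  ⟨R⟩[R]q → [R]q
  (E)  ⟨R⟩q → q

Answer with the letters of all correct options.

none

R is not reflexive: not v R v.
R is not symmetric: u R v but not v R u.
R is not euclidean: u R v and u R u but not v R u.
R is not serial: v has no R-successor.
R is not a subset of the identity: u R v with u ≠ v.
(A) q → ⟨R⟩q is the dual of axiom T, which corresponds to reflexivity. R is not reflexive — not valid.
(B) [R]q → ⟨R⟩q (axiom D) characterises the serial frames. R is not serial — not valid.
(C) ⟨R⟩[R]q → q is the dual of axiom B; it is valid on a frame exactly when R is symmetric. R is not symmetric, so not valid.
(D) the dual of axiom 5: valid iff R is euclidean. R is not euclidean — not valid.
(E) ⟨R⟩q → q is valid only on frames where every R-edge is a self-loop. Here R ⊄ identity — not valid.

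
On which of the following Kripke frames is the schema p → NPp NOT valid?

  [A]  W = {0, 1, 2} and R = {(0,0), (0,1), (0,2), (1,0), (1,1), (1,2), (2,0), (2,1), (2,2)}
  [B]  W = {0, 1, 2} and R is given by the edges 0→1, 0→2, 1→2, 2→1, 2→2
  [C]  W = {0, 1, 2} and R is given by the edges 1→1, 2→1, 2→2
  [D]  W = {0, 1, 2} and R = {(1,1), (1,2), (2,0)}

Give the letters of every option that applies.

The schema p → NPp is axiom B; it is valid on a frame iff R is symmetric.
(A) R is symmetric (every R-edge is matched by its reverse), so the schema is valid here.
(B) R is not symmetric (0 R 1 but not 1 R 0), so the schema fails here.
(C) R is not symmetric (2 R 1 but not 1 R 2), so the schema fails here.
(D) R is not symmetric (1 R 2 but not 2 R 1), so the schema fails here.

B, C, D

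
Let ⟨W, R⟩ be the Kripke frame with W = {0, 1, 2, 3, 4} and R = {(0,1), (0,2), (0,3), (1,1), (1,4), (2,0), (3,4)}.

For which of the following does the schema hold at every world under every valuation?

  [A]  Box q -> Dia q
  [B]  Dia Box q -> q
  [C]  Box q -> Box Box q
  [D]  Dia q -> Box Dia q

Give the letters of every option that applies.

R is not symmetric: 0 R 1 but not 1 R 0.
R is not transitive: 0 R 1 and 1 R 4 but not 0 R 4.
R is not euclidean: 0 R 1 and 0 R 2 but not 1 R 2.
R is not serial: 4 has no R-successor.
(A) Box q -> Dia q is axiom D; it is valid on a frame exactly when R is serial. R is not serial, so not valid.
(B) the dual of axiom B: valid iff R is symmetric. R is not symmetric — not valid.
(C) Box q -> Box Box q (axiom 4) characterises the transitive frames. R is not transitive — not valid.
(D) Dia q -> Box Dia q is axiom 5; it is valid on a frame exactly when R is euclidean. R is not euclidean, so not valid.

none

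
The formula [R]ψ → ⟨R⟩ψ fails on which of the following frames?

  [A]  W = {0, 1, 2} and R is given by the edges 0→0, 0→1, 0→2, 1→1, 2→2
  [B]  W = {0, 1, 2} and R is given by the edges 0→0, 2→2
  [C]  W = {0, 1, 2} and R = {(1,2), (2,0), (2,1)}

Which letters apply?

The schema [R]ψ → ⟨R⟩ψ is axiom D; it is valid on a frame iff R is serial.
(A) R is serial (every world has an R-successor), so the schema is valid here.
(B) R is not serial (1 has no R-successor), so the schema fails here.
(C) R is not serial (0 has no R-successor), so the schema fails here.

B, C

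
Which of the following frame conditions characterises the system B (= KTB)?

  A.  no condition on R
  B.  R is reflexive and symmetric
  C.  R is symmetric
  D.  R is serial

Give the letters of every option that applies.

(A) this class determines K, not B (= KTB).
(B) B (= KTB) is sound and complete for exactly this class.
(C) this class determines KB, not B (= KTB).
(D) this class determines D, not B (= KTB).

B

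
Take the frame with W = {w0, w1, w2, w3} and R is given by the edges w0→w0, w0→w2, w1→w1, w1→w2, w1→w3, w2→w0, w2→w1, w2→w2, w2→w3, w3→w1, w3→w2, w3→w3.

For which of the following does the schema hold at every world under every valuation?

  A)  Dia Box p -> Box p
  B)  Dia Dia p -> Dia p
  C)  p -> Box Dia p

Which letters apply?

C

R is symmetric: every R-edge is matched by its reverse.
R is not transitive: w0 R w2 and w2 R w1 but not w0 R w1.
R is not euclidean: w2 R w0 and w2 R w1 but not w0 R w1.
(A) Dia Box p -> Box p is the dual of axiom 5; it is valid on a frame exactly when R is euclidean. R is not euclidean, so not valid.
(B) Dia Dia p -> Dia p is the dual of axiom 4, which corresponds to transitivity. R is not transitive — not valid.
(C) p -> Box Dia p is axiom B, which corresponds to symmetry. R is symmetric — valid.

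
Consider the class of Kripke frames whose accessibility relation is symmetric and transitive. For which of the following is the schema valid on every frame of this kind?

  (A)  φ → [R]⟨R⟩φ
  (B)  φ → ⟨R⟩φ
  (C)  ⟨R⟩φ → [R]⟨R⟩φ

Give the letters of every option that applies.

A symmetric transitive relation is euclidean (uRv and uRw give vRu by symmetry, then vRw by transitivity).
(A) φ → [R]⟨R⟩φ (axiom B) characterises the symmetric frames. Every such R is symmetric — valid.
(B) the dual of axiom T: valid iff R is reflexive. Such an R need not be reflexive — not valid.
(C) ⟨R⟩φ → [R]⟨R⟩φ is axiom 5, which corresponds to the euclidean property. Every such R is euclidean — valid.

A, C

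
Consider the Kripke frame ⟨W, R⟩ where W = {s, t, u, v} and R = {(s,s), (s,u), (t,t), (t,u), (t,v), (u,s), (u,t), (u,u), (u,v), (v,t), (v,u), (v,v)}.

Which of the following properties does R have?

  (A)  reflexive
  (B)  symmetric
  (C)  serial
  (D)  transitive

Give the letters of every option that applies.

(A) reflexive: each world relates to itself.
(B) symmetric: every R-edge is matched by its reverse.
(C) serial: every world has an R-successor.
(D) not transitive: s R u and u R t but not s R t.

A, B, C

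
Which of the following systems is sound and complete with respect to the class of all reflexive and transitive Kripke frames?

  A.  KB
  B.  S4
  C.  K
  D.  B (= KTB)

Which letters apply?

B

(A) KB is determined by the class of symmetric frames.
(B) S4 is determined by exactly this class.
(C) K is determined by the class of arbitrary frames.
(D) B (= KTB) is determined by the class of reflexive and symmetric frames.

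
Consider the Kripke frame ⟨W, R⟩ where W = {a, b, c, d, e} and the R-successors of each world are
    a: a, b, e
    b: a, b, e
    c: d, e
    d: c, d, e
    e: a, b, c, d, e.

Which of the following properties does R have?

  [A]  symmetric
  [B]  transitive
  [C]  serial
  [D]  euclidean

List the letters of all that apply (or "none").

(A) symmetric: every R-edge is matched by its reverse.
(B) not transitive: a R e and e R c but not a R c.
(C) serial: every world has an R-successor.
(D) not euclidean: e R a and e R c but not a R c.

A, C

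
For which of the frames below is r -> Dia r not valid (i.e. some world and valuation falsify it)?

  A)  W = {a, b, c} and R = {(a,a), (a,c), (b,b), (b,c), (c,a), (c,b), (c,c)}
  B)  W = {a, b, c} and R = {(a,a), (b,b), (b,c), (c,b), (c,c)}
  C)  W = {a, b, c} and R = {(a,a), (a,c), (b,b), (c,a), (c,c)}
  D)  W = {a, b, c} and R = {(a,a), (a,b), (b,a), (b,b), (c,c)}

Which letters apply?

The schema r -> Dia r is the dual of axiom T; it is valid on a frame iff R is reflexive.
(A) R is reflexive (each world relates to itself), so the schema is valid here.
(B) R is reflexive (each world relates to itself), so the schema is valid here.
(C) R is reflexive (each world relates to itself), so the schema is valid here.
(D) R is reflexive (each world relates to itself), so the schema is valid here.

none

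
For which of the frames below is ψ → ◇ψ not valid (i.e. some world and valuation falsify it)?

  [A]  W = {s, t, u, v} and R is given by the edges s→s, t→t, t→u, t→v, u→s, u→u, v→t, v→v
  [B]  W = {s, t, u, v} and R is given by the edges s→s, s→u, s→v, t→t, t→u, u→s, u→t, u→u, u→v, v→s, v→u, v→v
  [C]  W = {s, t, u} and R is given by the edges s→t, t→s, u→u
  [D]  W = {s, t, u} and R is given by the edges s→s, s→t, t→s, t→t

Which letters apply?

The schema ψ → ◇ψ is the dual of axiom T; it is valid on a frame iff R is reflexive.
(A) R is reflexive (each world relates to itself), so the schema is valid here.
(B) R is reflexive (each world relates to itself), so the schema is valid here.
(C) R is not reflexive (not s R s), so the schema fails here.
(D) R is not reflexive (not u R u), so the schema fails here.

C, D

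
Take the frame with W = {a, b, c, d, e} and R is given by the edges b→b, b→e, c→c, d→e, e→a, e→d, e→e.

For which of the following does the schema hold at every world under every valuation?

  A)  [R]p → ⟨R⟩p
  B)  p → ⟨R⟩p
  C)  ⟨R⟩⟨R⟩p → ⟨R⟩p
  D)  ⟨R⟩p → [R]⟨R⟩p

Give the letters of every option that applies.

none

R is not reflexive: not a R a.
R is not transitive: b R e and e R a but not b R a.
R is not euclidean: b R e and b R b but not e R b.
R is not serial: a has no R-successor.
(A) [R]p → ⟨R⟩p is axiom D, which corresponds to seriality. R is not serial — not valid.
(B) the dual of axiom T: valid iff R is reflexive. R is not reflexive — not valid.
(C) the dual of axiom 4: valid iff R is transitive. R is not transitive — not valid.
(D) ⟨R⟩p → [R]⟨R⟩p (axiom 5) characterises the euclidean frames. R is not euclidean — not valid.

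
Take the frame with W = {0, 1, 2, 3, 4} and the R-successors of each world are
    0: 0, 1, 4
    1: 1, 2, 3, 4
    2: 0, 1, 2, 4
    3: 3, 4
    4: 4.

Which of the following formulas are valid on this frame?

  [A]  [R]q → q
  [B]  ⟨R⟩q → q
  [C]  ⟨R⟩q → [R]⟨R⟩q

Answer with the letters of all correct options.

A

R is reflexive: each world relates to itself.
R is not euclidean: 0 R 1 and 0 R 0 but not 1 R 0.
R is not a subset of the identity: 0 R 1 with 0 ≠ 1.
(A) [R]q → q is axiom T, which corresponds to reflexivity. R is reflexive — valid.
(B) ⟨R⟩q → q (the converse of T) corresponds to R being a subset of the identity. Here R ⊄ identity, so not valid.
(C) axiom 5: valid iff R is euclidean. R is not euclidean — not valid.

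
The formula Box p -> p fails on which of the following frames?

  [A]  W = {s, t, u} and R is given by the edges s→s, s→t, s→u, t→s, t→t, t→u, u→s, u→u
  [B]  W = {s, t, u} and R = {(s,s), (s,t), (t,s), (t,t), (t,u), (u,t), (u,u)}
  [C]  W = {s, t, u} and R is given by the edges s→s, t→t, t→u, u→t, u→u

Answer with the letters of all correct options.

The schema Box p -> p is axiom T; it is valid on a frame iff R is reflexive.
(A) R is reflexive (each world relates to itself), so the schema is valid here.
(B) R is reflexive (each world relates to itself), so the schema is valid here.
(C) R is reflexive (each world relates to itself), so the schema is valid here.

none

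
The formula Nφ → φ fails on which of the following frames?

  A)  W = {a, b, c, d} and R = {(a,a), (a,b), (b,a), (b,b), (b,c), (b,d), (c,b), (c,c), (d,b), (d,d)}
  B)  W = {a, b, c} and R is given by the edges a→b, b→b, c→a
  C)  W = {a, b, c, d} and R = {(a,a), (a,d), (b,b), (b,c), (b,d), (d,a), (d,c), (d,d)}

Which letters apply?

The schema Nφ → φ is axiom T; it is valid on a frame iff R is reflexive.
(A) R is reflexive (each world relates to itself), so the schema is valid here.
(B) R is not reflexive (not a R a), so the schema fails here.
(C) R is not reflexive (not c R c), so the schema fails here.

B, C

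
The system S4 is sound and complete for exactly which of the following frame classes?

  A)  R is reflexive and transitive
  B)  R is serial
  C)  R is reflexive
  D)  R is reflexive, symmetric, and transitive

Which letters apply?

(A) S4 is sound and complete for exactly this class.
(B) this class determines D, not S4.
(C) this class determines T (= KT), not S4.
(D) this class determines S5, not S4.

A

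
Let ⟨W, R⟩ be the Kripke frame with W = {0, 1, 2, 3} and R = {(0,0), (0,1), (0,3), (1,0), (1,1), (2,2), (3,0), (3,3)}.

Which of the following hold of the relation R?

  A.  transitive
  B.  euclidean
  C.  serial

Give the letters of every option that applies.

(A) not transitive: 1 R 0 and 0 R 3 but not 1 R 3.
(B) not euclidean: 0 R 1 and 0 R 3 but not 1 R 3.
(C) serial: every world has an R-successor.

C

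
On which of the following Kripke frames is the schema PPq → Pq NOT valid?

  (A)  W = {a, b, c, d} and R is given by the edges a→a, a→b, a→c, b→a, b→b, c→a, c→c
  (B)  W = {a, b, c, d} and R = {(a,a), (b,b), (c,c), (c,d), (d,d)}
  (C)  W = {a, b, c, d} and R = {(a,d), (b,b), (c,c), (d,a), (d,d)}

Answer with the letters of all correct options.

The schema PPq → Pq is the dual of axiom 4; it is valid on a frame iff R is transitive.
(A) R is not transitive (b R a and a R c but not b R c), so the schema fails here.
(B) R is transitive (R is closed under composition), so the schema is valid here.
(C) R is not transitive (a R d and d R a but not a R a), so the schema fails here.

A, C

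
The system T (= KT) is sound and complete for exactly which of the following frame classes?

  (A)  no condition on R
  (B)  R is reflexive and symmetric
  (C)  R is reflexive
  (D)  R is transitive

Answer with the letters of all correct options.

C

(A) this class determines K, not T (= KT).
(B) this class determines B (= KTB), not T (= KT).
(C) T (= KT) is sound and complete for exactly this class.
(D) this class determines K4, not T (= KT).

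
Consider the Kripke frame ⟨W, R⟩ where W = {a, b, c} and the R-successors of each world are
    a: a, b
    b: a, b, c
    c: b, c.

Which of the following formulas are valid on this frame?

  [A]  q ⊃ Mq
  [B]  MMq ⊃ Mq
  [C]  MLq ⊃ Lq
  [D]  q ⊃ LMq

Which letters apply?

R is reflexive: each world relates to itself.
R is symmetric: every R-edge is matched by its reverse.
R is not transitive: a R b and b R c but not a R c.
R is not euclidean: b R a and b R c but not a R c.
(A) q ⊃ Mq (the dual of axiom T) characterises the reflexive frames. R is reflexive — valid.
(B) MMq ⊃ Mq is the dual of axiom 4, which corresponds to transitivity. R is not transitive — not valid.
(C) MLq ⊃ Lq is the dual of axiom 5; it is valid on a frame exactly when R is euclidean. R is not euclidean, so not valid.
(D) axiom B: valid iff R is symmetric. R is symmetric — valid.

A, D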